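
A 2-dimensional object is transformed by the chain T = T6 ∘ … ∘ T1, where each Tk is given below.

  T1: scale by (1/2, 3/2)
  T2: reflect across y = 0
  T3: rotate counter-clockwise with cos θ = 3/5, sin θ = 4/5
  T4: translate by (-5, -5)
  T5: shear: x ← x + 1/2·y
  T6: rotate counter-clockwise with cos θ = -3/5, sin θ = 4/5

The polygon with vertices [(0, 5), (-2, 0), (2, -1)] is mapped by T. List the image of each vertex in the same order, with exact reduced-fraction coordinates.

image vertices: (197/20, 27/10), (487/50, -83/25), (699/100, -191/50)

T1 scale by (1/2, 3/2): (0, 5) → (0, 15/2); (-2, 0) → (-1, 0); (2, -1) → (1, -3/2)
T2 reflect across y = 0: (0, 15/2) → (0, -15/2); (-1, 0) → (-1, 0); (1, -3/2) → (1, 3/2)
T3 rotate counter-clockwise with cos θ = 3/5, sin θ = 4/5: (0, -15/2) → (6, -9/2); (-1, 0) → (-3/5, -4/5); (1, 3/2) → (-3/5, 17/10)
T4 translate by (-5, -5): (6, -9/2) → (1, -19/2); (-3/5, -4/5) → (-28/5, -29/5); (-3/5, 17/10) → (-28/5, -33/10)
T5 shear: x ← x + 1/2·y: (1, -19/2) → (-15/4, -19/2); (-28/5, -29/5) → (-17/2, -29/5); (-28/5, -33/10) → (-29/4, -33/10)
T6 rotate counter-clockwise with cos θ = -3/5, sin θ = 4/5: (-15/4, -19/2) → (197/20, 27/10); (-17/2, -29/5) → (487/50, -83/25); (-29/4, -33/10) → (699/100, -191/50)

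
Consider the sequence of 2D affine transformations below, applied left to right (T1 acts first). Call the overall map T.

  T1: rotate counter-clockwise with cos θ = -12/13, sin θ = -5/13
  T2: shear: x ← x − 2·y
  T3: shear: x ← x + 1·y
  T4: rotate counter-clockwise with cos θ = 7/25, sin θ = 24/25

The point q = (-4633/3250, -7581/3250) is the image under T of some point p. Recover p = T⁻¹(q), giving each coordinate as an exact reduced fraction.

p = (3/2, -7/5)

T1 = [-12/13 5/13 0; -5/13 -12/13 0; 0 0 1]
T2·T1 = [-2/13 29/13 0; -5/13 -12/13 0; 0 0 1]
T3·…·T1 = [-7/13 17/13 0; -5/13 -12/13 0; 0 0 1]
T4·…·T1 = [71/325 407/325 0; -203/325 324/325 0; 0 0 1]
det M = 1; M⁻¹ = [324/325 -407/325 0; 203/325 71/325 0; 0 0 1]
M⁻¹ · (-4633/3250, -7581/3250)ᵀ = (3/2, -7/5)ᵀ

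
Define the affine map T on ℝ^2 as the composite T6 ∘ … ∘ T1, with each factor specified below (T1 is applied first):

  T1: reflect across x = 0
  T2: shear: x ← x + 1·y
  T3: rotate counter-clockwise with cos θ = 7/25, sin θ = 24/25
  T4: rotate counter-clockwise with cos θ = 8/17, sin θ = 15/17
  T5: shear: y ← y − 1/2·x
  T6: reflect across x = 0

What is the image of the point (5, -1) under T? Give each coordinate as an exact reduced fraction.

T(p) = (-2121/425, -5077/850)

T1 reflect across x = 0: (5, -1) → (-5, -1)
T2 shear: x ← x + 1·y: (-5, -1) → (-6, -1)
T3 rotate counter-clockwise with cos θ = 7/25, sin θ = 24/25: (-6, -1) → (-18/25, -151/25)
T4 rotate counter-clockwise with cos θ = 8/17, sin θ = 15/17: (-18/25, -151/25) → (2121/425, -1478/425)
T5 shear: y ← y − 1/2·x: (2121/425, -1478/425) → (2121/425, -5077/850)
T6 reflect across x = 0: (2121/425, -5077/850) → (-2121/425, -5077/850)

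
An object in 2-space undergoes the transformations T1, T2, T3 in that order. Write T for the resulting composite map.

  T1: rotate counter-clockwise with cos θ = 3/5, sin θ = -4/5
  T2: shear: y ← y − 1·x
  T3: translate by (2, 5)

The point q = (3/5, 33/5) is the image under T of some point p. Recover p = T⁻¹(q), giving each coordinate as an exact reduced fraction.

p = (-1, -1)

T1 = [3/5 4/5 0; -4/5 3/5 0; 0 0 1]
T2·T1 = [3/5 4/5 0; -7/5 -1/5 0; 0 0 1]
T3·…·T1 = [3/5 4/5 2; -7/5 -1/5 5; 0 0 1]
det M = 1; M⁻¹ = [-1/5 -4/5 22/5; 7/5 3/5 -29/5; 0 0 1]
M⁻¹ · (3/5, 33/5)ᵀ = (-1, -1)ᵀ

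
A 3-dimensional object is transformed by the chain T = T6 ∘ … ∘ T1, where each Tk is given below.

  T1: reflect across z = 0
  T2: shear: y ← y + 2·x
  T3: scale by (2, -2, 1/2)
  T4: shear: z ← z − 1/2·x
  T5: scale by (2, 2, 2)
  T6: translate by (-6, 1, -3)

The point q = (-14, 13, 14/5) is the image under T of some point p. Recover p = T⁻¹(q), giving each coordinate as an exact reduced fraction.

p = (-2, 1, -9/5)

T1 = [1 0 0 0; 0 1 0 0; 0 0 -1 0; 0 0 0 1]
T2·T1 = [1 0 0 0; 2 1 0 0; 0 0 -1 0; 0 0 0 1]
T3·…·T1 = [2 0 0 0; -4 -2 0 0; 0 0 -1/2 0; 0 0 0 1]
T4·…·T1 = [2 0 0 0; -4 -2 0 0; -1 0 -1/2 0; 0 0 0 1]
T5·…·T1 = [4 0 0 0; -8 -4 0 0; -2 0 -1 0; 0 0 0 1]
T6·…·T1 = [4 0 0 -6; -8 -4 0 1; -2 0 -1 -3; 0 0 0 1]
det M = 16; M⁻¹ = [1/4 0 0 3/2; -1/2 -1/4 0 -11/4; -1/2 0 -1 -6; 0 0 0 1]
M⁻¹ · (-14, 13, 14/5)ᵀ = (-2, 1, -9/5)ᵀ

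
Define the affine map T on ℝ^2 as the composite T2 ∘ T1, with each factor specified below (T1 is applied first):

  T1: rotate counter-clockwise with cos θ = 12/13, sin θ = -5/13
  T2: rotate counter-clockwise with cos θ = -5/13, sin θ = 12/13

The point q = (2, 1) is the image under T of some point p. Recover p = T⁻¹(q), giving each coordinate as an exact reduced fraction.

p = (1, -2)

T1 = [12/13 5/13 0; -5/13 12/13 0; 0 0 1]
T2·T1 = [0 -1 0; 1 0 0; 0 0 1]
det M = 1; M⁻¹ = [0 1 0; -1 0 0; 0 0 1]
M⁻¹ · (2, 1)ᵀ = (1, -2)ᵀ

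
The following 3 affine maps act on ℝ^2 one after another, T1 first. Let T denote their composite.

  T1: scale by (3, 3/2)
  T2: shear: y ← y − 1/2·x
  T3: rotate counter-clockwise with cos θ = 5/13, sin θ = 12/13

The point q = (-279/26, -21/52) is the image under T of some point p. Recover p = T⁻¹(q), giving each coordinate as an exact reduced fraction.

T1 = [3 0 0; 0 3/2 0; 0 0 1]
T2·T1 = [3 0 0; -3/2 3/2 0; 0 0 1]
T3·…·T1 = [33/13 -18/13 0; 57/26 15/26 0; 0 0 1]
det M = 9/2; M⁻¹ = [5/39 4/13 0; -19/39 22/39 0; 0 0 1]
M⁻¹ · (-279/26, -21/52)ᵀ = (-3/2, 5)ᵀ

p = (-3/2, 5)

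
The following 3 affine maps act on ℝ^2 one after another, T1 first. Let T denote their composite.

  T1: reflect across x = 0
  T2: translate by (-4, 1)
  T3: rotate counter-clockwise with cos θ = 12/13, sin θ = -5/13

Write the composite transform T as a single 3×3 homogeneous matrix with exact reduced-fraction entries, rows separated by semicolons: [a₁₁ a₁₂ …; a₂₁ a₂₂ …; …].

T1 = [-1 0 0; 0 1 0; 0 0 1]
T2·T1 = [-1 0 -4; 0 1 1; 0 0 1]
T3·…·T1 = [-12/13 5/13 -43/13; 5/13 12/13 32/13; 0 0 1]

T = [-12/13 5/13 -43/13; 5/13 12/13 32/13; 0 0 1]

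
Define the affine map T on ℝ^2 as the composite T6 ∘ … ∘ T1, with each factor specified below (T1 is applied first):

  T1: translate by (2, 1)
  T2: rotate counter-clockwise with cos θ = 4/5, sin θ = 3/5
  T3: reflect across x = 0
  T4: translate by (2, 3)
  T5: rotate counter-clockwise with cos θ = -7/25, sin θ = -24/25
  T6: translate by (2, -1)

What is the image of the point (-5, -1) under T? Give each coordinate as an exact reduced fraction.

T1 translate by (2, 1): (-5, -1) → (-3, 0)
T2 rotate counter-clockwise with cos θ = 4/5, sin θ = 3/5: (-3, 0) → (-12/5, -9/5)
T3 reflect across x = 0: (-12/5, -9/5) → (12/5, -9/5)
T4 translate by (2, 3): (12/5, -9/5) → (22/5, 6/5)
T5 rotate counter-clockwise with cos θ = -7/25, sin θ = -24/25: (22/5, 6/5) → (-2/25, -114/25)
T6 translate by (2, -1): (-2/25, -114/25) → (48/25, -139/25)

T(p) = (48/25, -139/25)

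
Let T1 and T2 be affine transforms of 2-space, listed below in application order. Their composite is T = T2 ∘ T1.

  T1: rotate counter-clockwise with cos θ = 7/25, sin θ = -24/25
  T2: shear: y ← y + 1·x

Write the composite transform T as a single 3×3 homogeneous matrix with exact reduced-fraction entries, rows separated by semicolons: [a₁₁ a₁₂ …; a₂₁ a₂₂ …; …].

T1 = [7/25 24/25 0; -24/25 7/25 0; 0 0 1]
T2·T1 = [7/25 24/25 0; -17/25 31/25 0; 0 0 1]

T = [7/25 24/25 0; -17/25 31/25 0; 0 0 1]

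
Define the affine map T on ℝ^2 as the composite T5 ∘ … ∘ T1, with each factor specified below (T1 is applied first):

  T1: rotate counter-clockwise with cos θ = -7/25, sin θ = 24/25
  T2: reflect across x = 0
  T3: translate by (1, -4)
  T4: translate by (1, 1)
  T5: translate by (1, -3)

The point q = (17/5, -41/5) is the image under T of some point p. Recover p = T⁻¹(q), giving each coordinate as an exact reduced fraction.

T1 = [-7/25 -24/25 0; 24/25 -7/25 0; 0 0 1]
T2·T1 = [7/25 24/25 0; 24/25 -7/25 0; 0 0 1]
T3·…·T1 = [7/25 24/25 1; 24/25 -7/25 -4; 0 0 1]
T4·…·T1 = [7/25 24/25 2; 24/25 -7/25 -3; 0 0 1]
T5·…·T1 = [7/25 24/25 3; 24/25 -7/25 -6; 0 0 1]
det M = -1; M⁻¹ = [7/25 24/25 123/25; 24/25 -7/25 -114/25; 0 0 1]
M⁻¹ · (17/5, -41/5)ᵀ = (-2, 1)ᵀ

p = (-2, 1)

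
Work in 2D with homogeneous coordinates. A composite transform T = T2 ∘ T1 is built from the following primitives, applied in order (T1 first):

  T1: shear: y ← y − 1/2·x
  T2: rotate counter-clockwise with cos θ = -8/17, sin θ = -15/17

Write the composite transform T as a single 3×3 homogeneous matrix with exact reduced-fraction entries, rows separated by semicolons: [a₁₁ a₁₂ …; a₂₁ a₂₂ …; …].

T = [-31/34 15/17 0; -11/17 -8/17 0; 0 0 1]

T1 = [1 0 0; -1/2 1 0; 0 0 1]
T2·T1 = [-31/34 15/17 0; -11/17 -8/17 0; 0 0 1]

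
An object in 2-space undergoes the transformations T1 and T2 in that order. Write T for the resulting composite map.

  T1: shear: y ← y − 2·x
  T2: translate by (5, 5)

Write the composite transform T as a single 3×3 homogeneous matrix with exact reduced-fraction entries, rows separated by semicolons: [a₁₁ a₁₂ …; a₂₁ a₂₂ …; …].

T1 = [1 0 0; -2 1 0; 0 0 1]
T2·T1 = [1 0 5; -2 1 5; 0 0 1]

T = [1 0 5; -2 1 5; 0 0 1]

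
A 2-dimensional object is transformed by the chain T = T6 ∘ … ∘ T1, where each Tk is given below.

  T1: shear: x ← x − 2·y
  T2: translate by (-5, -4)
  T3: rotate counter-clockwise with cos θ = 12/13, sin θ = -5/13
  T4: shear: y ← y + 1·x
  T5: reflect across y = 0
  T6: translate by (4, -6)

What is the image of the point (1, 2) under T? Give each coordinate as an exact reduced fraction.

T(p) = (-54/13, 12/13)

T1 shear: x ← x − 2·y: (1, 2) → (-3, 2)
T2 translate by (-5, -4): (-3, 2) → (-8, -2)
T3 rotate counter-clockwise with cos θ = 12/13, sin θ = -5/13: (-8, -2) → (-106/13, 16/13)
T4 shear: y ← y + 1·x: (-106/13, 16/13) → (-106/13, -90/13)
T5 reflect across y = 0: (-106/13, -90/13) → (-106/13, 90/13)
T6 translate by (4, -6): (-106/13, 90/13) → (-54/13, 12/13)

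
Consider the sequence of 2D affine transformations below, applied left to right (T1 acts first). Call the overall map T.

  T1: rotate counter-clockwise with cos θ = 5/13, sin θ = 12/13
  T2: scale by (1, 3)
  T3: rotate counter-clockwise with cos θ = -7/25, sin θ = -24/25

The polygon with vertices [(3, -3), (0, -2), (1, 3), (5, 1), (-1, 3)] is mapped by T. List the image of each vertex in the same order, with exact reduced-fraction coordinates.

T1 rotate counter-clockwise with cos θ = 5/13, sin θ = 12/13: (3, -3) → (51/13, 21/13); (0, -2) → (24/13, -10/13); (1, 3) → (-31/13, 27/13); (5, 1) → (1, 5); (-1, 3) → (-41/13, 3/13)
T2 scale by (1, 3): (51/13, 21/13) → (51/13, 63/13); (24/13, -10/13) → (24/13, -30/13); (-31/13, 27/13) → (-31/13, 81/13); (1, 5) → (1, 15); (-41/13, 3/13) → (-41/13, 9/13)
T3 rotate counter-clockwise with cos θ = -7/25, sin θ = -24/25: (51/13, 63/13) → (231/65, -333/65); (24/13, -30/13) → (-888/325, -366/325); (-31/13, 81/13) → (2161/325, 177/325); (1, 15) → (353/25, -129/25); (-41/13, 9/13) → (503/325, 921/325)

image vertices: (231/65, -333/65), (-888/325, -366/325), (2161/325, 177/325), (353/25, -129/25), (503/325, 921/325)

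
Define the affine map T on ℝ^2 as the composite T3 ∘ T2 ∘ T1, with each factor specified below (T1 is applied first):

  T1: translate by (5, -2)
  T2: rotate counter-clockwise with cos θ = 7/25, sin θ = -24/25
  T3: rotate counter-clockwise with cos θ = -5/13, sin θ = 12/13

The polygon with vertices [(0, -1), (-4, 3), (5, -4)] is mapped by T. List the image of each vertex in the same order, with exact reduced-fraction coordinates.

image vertices: (1877/325, 261/325), (49/325, 457/325), (3754/325, 522/325)

T1 translate by (5, -2): (0, -1) → (5, -3); (-4, 3) → (1, 1); (5, -4) → (10, -6)
T2 rotate counter-clockwise with cos θ = 7/25, sin θ = -24/25: (5, -3) → (-37/25, -141/25); (1, 1) → (31/25, -17/25); (10, -6) → (-74/25, -282/25)
T3 rotate counter-clockwise with cos θ = -5/13, sin θ = 12/13: (-37/25, -141/25) → (1877/325, 261/325); (31/25, -17/25) → (49/325, 457/325); (-74/25, -282/25) → (3754/325, 522/325)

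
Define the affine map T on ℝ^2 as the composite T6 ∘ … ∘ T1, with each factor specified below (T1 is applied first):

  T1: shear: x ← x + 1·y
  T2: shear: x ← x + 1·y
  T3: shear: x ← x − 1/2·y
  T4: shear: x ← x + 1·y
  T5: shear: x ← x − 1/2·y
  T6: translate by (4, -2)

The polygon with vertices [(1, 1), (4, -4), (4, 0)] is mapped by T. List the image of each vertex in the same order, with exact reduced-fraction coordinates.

image vertices: (7, -1), (0, -6), (8, -2)

T1 shear: x ← x + 1·y: (1, 1) → (2, 1); (4, -4) → (0, -4); (4, 0) → (4, 0)
T2 shear: x ← x + 1·y: (2, 1) → (3, 1); (0, -4) → (-4, -4); (4, 0) → (4, 0)
T3 shear: x ← x − 1/2·y: (3, 1) → (5/2, 1); (-4, -4) → (-2, -4); (4, 0) → (4, 0)
T4 shear: x ← x + 1·y: (5/2, 1) → (7/2, 1); (-2, -4) → (-6, -4); (4, 0) → (4, 0)
T5 shear: x ← x − 1/2·y: (7/2, 1) → (3, 1); (-6, -4) → (-4, -4); (4, 0) → (4, 0)
T6 translate by (4, -2): (3, 1) → (7, -1); (-4, -4) → (0, -6); (4, 0) → (8, -2)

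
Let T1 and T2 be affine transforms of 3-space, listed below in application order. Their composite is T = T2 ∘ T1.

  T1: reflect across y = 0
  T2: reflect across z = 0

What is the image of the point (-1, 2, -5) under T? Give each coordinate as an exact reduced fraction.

T(p) = (-1, -2, 5)

T1 reflect across y = 0: (-1, 2, -5) → (-1, -2, -5)
T2 reflect across z = 0: (-1, -2, -5) → (-1, -2, 5)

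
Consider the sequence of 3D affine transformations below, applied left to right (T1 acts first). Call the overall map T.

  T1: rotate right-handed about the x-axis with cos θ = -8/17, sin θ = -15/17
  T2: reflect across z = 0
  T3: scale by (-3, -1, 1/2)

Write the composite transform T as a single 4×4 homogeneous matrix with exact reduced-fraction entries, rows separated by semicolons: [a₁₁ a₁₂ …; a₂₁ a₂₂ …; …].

T1 = [1 0 0 0; 0 -8/17 15/17 0; 0 -15/17 -8/17 0; 0 0 0 1]
T2·T1 = [1 0 0 0; 0 -8/17 15/17 0; 0 15/17 8/17 0; 0 0 0 1]
T3·…·T1 = [-3 0 0 0; 0 8/17 -15/17 0; 0 15/34 4/17 0; 0 0 0 1]

T = [-3 0 0 0; 0 8/17 -15/17 0; 0 15/34 4/17 0; 0 0 0 1]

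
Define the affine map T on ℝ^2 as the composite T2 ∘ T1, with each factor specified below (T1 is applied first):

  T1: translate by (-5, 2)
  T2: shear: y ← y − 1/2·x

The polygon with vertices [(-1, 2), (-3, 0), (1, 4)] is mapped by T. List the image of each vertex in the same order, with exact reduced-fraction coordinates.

T1 translate by (-5, 2): (-1, 2) → (-6, 4); (-3, 0) → (-8, 2); (1, 4) → (-4, 6)
T2 shear: y ← y − 1/2·x: (-6, 4) → (-6, 7); (-8, 2) → (-8, 6); (-4, 6) → (-4, 8)

image vertices: (-6, 7), (-8, 6), (-4, 8)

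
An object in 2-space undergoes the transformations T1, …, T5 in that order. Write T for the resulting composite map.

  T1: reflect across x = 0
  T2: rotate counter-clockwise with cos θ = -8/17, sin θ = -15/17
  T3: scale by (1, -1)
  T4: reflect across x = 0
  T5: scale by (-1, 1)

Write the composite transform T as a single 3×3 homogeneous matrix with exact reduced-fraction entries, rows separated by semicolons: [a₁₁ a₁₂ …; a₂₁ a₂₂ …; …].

T = [8/17 15/17 0; -15/17 8/17 0; 0 0 1]

T1 = [-1 0 0; 0 1 0; 0 0 1]
T2·T1 = [8/17 15/17 0; 15/17 -8/17 0; 0 0 1]
T3·…·T1 = [8/17 15/17 0; -15/17 8/17 0; 0 0 1]
T4·…·T1 = [-8/17 -15/17 0; -15/17 8/17 0; 0 0 1]
T5·…·T1 = [8/17 15/17 0; -15/17 8/17 0; 0 0 1]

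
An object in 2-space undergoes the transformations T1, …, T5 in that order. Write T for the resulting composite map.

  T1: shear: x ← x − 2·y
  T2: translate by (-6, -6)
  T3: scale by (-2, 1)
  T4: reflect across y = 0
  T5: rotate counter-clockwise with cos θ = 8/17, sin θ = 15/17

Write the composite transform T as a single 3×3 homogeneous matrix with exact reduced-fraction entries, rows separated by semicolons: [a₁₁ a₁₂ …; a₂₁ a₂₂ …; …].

T = [-16/17 47/17 6/17; -30/17 52/17 228/17; 0 0 1]

T1 = [1 -2 0; 0 1 0; 0 0 1]
T2·T1 = [1 -2 -6; 0 1 -6; 0 0 1]
T3·…·T1 = [-2 4 12; 0 1 -6; 0 0 1]
T4·…·T1 = [-2 4 12; 0 -1 6; 0 0 1]
T5·…·T1 = [-16/17 47/17 6/17; -30/17 52/17 228/17; 0 0 1]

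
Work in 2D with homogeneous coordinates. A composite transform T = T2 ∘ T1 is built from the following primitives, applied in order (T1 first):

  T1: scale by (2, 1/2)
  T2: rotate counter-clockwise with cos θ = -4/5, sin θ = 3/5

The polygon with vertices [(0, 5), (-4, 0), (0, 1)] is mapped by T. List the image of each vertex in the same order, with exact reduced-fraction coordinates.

image vertices: (-3/2, -2), (32/5, -24/5), (-3/10, -2/5)

T1 scale by (2, 1/2): (0, 5) → (0, 5/2); (-4, 0) → (-8, 0); (0, 1) → (0, 1/2)
T2 rotate counter-clockwise with cos θ = -4/5, sin θ = 3/5: (0, 5/2) → (-3/2, -2); (-8, 0) → (32/5, -24/5); (0, 1/2) → (-3/10, -2/5)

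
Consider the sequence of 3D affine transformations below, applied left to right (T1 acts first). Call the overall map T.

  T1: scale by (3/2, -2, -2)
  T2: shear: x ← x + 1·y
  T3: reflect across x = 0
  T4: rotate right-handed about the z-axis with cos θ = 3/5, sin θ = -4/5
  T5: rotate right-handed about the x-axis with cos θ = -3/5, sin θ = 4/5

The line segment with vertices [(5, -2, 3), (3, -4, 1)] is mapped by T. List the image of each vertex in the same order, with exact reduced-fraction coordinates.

T1 scale by (3/2, -2, -2): (5, -2, 3) → (15/2, 4, -6); (3, -4, 1) → (9/2, 8, -2)
T2 shear: x ← x + 1·y: (15/2, 4, -6) → (23/2, 4, -6); (9/2, 8, -2) → (25/2, 8, -2)
T3 reflect across x = 0: (23/2, 4, -6) → (-23/2, 4, -6); (25/2, 8, -2) → (-25/2, 8, -2)
T4 rotate right-handed about the z-axis with cos θ = 3/5, sin θ = -4/5: (-23/2, 4, -6) → (-37/10, 58/5, -6); (-25/2, 8, -2) → (-11/10, 74/5, -2)
T5 rotate right-handed about the x-axis with cos θ = -3/5, sin θ = 4/5: (-37/10, 58/5, -6) → (-37/10, -54/25, 322/25); (-11/10, 74/5, -2) → (-11/10, -182/25, 326/25)

image vertices: (-37/10, -54/25, 322/25), (-11/10, -182/25, 326/25)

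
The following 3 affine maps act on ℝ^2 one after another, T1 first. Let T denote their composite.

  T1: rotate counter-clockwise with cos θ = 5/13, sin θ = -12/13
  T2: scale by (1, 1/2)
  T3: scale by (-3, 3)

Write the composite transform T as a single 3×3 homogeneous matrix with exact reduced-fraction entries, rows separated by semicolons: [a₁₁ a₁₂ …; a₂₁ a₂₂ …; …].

T = [-15/13 -36/13 0; -18/13 15/26 0; 0 0 1]

T1 = [5/13 12/13 0; -12/13 5/13 0; 0 0 1]
T2·T1 = [5/13 12/13 0; -6/13 5/26 0; 0 0 1]
T3·…·T1 = [-15/13 -36/13 0; -18/13 15/26 0; 0 0 1]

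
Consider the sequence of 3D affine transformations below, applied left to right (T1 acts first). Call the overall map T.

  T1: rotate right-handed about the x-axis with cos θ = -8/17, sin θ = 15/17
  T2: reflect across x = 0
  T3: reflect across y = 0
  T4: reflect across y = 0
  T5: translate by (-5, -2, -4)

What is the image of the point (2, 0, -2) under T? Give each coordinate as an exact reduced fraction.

T(p) = (-7, -4/17, -52/17)

T1 rotate right-handed about the x-axis with cos θ = -8/17, sin θ = 15/17: (2, 0, -2) → (2, 30/17, 16/17)
T2 reflect across x = 0: (2, 30/17, 16/17) → (-2, 30/17, 16/17)
T3 reflect across y = 0: (-2, 30/17, 16/17) → (-2, -30/17, 16/17)
T4 reflect across y = 0: (-2, -30/17, 16/17) → (-2, 30/17, 16/17)
T5 translate by (-5, -2, -4): (-2, 30/17, 16/17) → (-7, -4/17, -52/17)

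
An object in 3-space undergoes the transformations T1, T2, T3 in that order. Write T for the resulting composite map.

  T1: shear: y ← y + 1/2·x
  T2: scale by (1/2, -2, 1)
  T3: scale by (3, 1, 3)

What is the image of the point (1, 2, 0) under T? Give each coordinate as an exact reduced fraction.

T1 shear: y ← y + 1/2·x: (1, 2, 0) → (1, 5/2, 0)
T2 scale by (1/2, -2, 1): (1, 5/2, 0) → (1/2, -5, 0)
T3 scale by (3, 1, 3): (1/2, -5, 0) → (3/2, -5, 0)

T(p) = (3/2, -5, 0)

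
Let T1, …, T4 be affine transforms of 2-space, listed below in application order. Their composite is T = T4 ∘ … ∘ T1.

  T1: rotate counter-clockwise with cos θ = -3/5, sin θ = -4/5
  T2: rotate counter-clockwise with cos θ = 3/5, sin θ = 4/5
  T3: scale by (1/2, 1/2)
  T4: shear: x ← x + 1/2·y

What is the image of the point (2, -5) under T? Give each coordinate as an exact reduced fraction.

T1 rotate counter-clockwise with cos θ = -3/5, sin θ = -4/5: (2, -5) → (-26/5, 7/5)
T2 rotate counter-clockwise with cos θ = 3/5, sin θ = 4/5: (-26/5, 7/5) → (-106/25, -83/25)
T3 scale by (1/2, 1/2): (-106/25, -83/25) → (-53/25, -83/50)
T4 shear: x ← x + 1/2·y: (-53/25, -83/50) → (-59/20, -83/50)

T(p) = (-59/20, -83/50)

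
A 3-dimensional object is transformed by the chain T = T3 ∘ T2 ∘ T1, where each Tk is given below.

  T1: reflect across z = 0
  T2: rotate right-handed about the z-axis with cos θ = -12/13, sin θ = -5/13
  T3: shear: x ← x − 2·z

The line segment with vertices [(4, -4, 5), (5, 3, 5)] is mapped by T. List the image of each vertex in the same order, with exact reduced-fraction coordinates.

image vertices: (62/13, 28/13, -5), (85/13, -61/13, -5)

T1 reflect across z = 0: (4, -4, 5) → (4, -4, -5); (5, 3, 5) → (5, 3, -5)
T2 rotate right-handed about the z-axis with cos θ = -12/13, sin θ = -5/13: (4, -4, -5) → (-68/13, 28/13, -5); (5, 3, -5) → (-45/13, -61/13, -5)
T3 shear: x ← x − 2·z: (-68/13, 28/13, -5) → (62/13, 28/13, -5); (-45/13, -61/13, -5) → (85/13, -61/13, -5)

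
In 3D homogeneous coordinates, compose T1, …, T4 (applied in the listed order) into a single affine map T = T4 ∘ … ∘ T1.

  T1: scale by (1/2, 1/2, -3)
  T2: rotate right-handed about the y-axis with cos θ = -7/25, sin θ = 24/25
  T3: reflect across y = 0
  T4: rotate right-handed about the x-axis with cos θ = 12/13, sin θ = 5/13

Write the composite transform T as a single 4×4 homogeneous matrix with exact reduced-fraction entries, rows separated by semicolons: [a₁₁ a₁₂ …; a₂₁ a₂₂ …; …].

T = [-7/50 0 -72/25 0; 12/65 -6/13 -21/65 0; -144/325 -5/26 252/325 0; 0 0 0 1]

T1 = [1/2 0 0 0; 0 1/2 0 0; 0 0 -3 0; 0 0 0 1]
T2·T1 = [-7/50 0 -72/25 0; 0 1/2 0 0; -12/25 0 21/25 0; 0 0 0 1]
T3·…·T1 = [-7/50 0 -72/25 0; 0 -1/2 0 0; -12/25 0 21/25 0; 0 0 0 1]
T4·…·T1 = [-7/50 0 -72/25 0; 12/65 -6/13 -21/65 0; -144/325 -5/26 252/325 0; 0 0 0 1]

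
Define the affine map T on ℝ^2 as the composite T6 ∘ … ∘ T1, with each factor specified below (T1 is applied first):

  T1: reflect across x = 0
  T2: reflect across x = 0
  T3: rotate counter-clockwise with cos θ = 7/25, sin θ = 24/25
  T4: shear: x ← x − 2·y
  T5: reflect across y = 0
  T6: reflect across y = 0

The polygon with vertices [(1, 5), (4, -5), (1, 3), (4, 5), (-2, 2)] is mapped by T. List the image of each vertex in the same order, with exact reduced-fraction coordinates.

T1 reflect across x = 0: (1, 5) → (-1, 5); (4, -5) → (-4, -5); (1, 3) → (-1, 3); (4, 5) → (-4, 5); (-2, 2) → (2, 2)
T2 reflect across x = 0: (-1, 5) → (1, 5); (-4, -5) → (4, -5); (-1, 3) → (1, 3); (-4, 5) → (4, 5); (2, 2) → (-2, 2)
T3 rotate counter-clockwise with cos θ = 7/25, sin θ = 24/25: (1, 5) → (-113/25, 59/25); (4, -5) → (148/25, 61/25); (1, 3) → (-13/5, 9/5); (4, 5) → (-92/25, 131/25); (-2, 2) → (-62/25, -34/25)
T4 shear: x ← x − 2·y: (-113/25, 59/25) → (-231/25, 59/25); (148/25, 61/25) → (26/25, 61/25); (-13/5, 9/5) → (-31/5, 9/5); (-92/25, 131/25) → (-354/25, 131/25); (-62/25, -34/25) → (6/25, -34/25)
T5 reflect across y = 0: (-231/25, 59/25) → (-231/25, -59/25); (26/25, 61/25) → (26/25, -61/25); (-31/5, 9/5) → (-31/5, -9/5); (-354/25, 131/25) → (-354/25, -131/25); (6/25, -34/25) → (6/25, 34/25)
T6 reflect across y = 0: (-231/25, -59/25) → (-231/25, 59/25); (26/25, -61/25) → (26/25, 61/25); (-31/5, -9/5) → (-31/5, 9/5); (-354/25, -131/25) → (-354/25, 131/25); (6/25, 34/25) → (6/25, -34/25)

image vertices: (-231/25, 59/25), (26/25, 61/25), (-31/5, 9/5), (-354/25, 131/25), (6/25, -34/25)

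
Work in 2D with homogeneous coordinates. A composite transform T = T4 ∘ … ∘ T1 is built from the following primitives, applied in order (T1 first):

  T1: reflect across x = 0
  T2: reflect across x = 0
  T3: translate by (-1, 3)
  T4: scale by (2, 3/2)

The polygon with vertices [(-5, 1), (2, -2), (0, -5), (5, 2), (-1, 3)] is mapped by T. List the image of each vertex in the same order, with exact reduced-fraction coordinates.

T1 reflect across x = 0: (-5, 1) → (5, 1); (2, -2) → (-2, -2); (0, -5) → (0, -5); (5, 2) → (-5, 2); (-1, 3) → (1, 3)
T2 reflect across x = 0: (5, 1) → (-5, 1); (-2, -2) → (2, -2); (0, -5) → (0, -5); (-5, 2) → (5, 2); (1, 3) → (-1, 3)
T3 translate by (-1, 3): (-5, 1) → (-6, 4); (2, -2) → (1, 1); (0, -5) → (-1, -2); (5, 2) → (4, 5); (-1, 3) → (-2, 6)
T4 scale by (2, 3/2): (-6, 4) → (-12, 6); (1, 1) → (2, 3/2); (-1, -2) → (-2, -3); (4, 5) → (8, 15/2); (-2, 6) → (-4, 9)

image vertices: (-12, 6), (2, 3/2), (-2, -3), (8, 15/2), (-4, 9)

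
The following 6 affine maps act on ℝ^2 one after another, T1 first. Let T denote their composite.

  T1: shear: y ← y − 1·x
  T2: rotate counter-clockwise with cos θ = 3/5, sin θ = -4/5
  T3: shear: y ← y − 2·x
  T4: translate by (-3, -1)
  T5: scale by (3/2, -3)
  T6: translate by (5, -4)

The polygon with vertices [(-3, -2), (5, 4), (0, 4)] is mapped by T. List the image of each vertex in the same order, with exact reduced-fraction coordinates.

T1 shear: y ← y − 1·x: (-3, -2) → (-3, 1); (5, 4) → (5, -1); (0, 4) → (0, 4)
T2 rotate counter-clockwise with cos θ = 3/5, sin θ = -4/5: (-3, 1) → (-1, 3); (5, -1) → (11/5, -23/5); (0, 4) → (16/5, 12/5)
T3 shear: y ← y − 2·x: (-1, 3) → (-1, 5); (11/5, -23/5) → (11/5, -9); (16/5, 12/5) → (16/5, -4)
T4 translate by (-3, -1): (-1, 5) → (-4, 4); (11/5, -9) → (-4/5, -10); (16/5, -4) → (1/5, -5)
T5 scale by (3/2, -3): (-4, 4) → (-6, -12); (-4/5, -10) → (-6/5, 30); (1/5, -5) → (3/10, 15)
T6 translate by (5, -4): (-6, -12) → (-1, -16); (-6/5, 30) → (19/5, 26); (3/10, 15) → (53/10, 11)

image vertices: (-1, -16), (19/5, 26), (53/10, 11)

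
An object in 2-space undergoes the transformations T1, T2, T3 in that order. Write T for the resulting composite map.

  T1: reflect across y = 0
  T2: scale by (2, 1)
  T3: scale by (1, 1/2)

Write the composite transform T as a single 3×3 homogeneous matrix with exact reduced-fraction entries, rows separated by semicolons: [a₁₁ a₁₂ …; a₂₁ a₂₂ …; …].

T = [2 0 0; 0 -1/2 0; 0 0 1]

T1 = [1 0 0; 0 -1 0; 0 0 1]
T2·T1 = [2 0 0; 0 -1 0; 0 0 1]
T3·…·T1 = [2 0 0; 0 -1/2 0; 0 0 1]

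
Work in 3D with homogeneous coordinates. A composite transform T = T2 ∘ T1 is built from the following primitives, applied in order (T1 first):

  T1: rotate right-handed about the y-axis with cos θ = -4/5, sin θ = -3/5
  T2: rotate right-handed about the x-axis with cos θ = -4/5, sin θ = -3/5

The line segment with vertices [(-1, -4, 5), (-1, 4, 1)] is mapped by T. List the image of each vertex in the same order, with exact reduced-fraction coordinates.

image vertices: (-11/5, 11/25, 152/25), (1/5, -101/25, -32/25)

T1 rotate right-handed about the y-axis with cos θ = -4/5, sin θ = -3/5: (-1, -4, 5) → (-11/5, -4, -23/5); (-1, 4, 1) → (1/5, 4, -7/5)
T2 rotate right-handed about the x-axis with cos θ = -4/5, sin θ = -3/5: (-11/5, -4, -23/5) → (-11/5, 11/25, 152/25); (1/5, 4, -7/5) → (1/5, -101/25, -32/25)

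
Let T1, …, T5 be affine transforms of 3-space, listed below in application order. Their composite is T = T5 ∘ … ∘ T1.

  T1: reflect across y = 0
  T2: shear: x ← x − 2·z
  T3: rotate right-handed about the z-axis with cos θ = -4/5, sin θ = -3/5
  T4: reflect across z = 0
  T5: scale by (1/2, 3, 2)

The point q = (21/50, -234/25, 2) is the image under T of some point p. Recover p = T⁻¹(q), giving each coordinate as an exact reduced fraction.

p = (-4/5, -3, -1)

T1 = [1 0 0 0; 0 -1 0 0; 0 0 1 0; 0 0 0 1]
T2·T1 = [1 0 -2 0; 0 -1 0 0; 0 0 1 0; 0 0 0 1]
T3·…·T1 = [-4/5 -3/5 8/5 0; -3/5 4/5 6/5 0; 0 0 1 0; 0 0 0 1]
T4·…·T1 = [-4/5 -3/5 8/5 0; -3/5 4/5 6/5 0; 0 0 -1 0; 0 0 0 1]
T5·…·T1 = [-2/5 -3/10 4/5 0; -9/5 12/5 18/5 0; 0 0 -2 0; 0 0 0 1]
det M = 3; M⁻¹ = [-8/5 -1/5 -1 0; -6/5 4/15 0 0; 0 0 -1/2 0; 0 0 0 1]
M⁻¹ · (21/50, -234/25, 2)ᵀ = (-4/5, -3, -1)ᵀ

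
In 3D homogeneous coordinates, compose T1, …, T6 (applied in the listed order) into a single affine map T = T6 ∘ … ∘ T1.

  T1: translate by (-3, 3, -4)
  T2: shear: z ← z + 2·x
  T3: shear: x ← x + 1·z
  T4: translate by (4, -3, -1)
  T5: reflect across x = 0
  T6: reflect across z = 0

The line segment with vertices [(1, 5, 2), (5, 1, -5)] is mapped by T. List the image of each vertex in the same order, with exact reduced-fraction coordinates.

image vertices: (4, 5, 7), (-1, 1, 6)

T1 translate by (-3, 3, -4): (1, 5, 2) → (-2, 8, -2); (5, 1, -5) → (2, 4, -9)
T2 shear: z ← z + 2·x: (-2, 8, -2) → (-2, 8, -6); (2, 4, -9) → (2, 4, -5)
T3 shear: x ← x + 1·z: (-2, 8, -6) → (-8, 8, -6); (2, 4, -5) → (-3, 4, -5)
T4 translate by (4, -3, -1): (-8, 8, -6) → (-4, 5, -7); (-3, 4, -5) → (1, 1, -6)
T5 reflect across x = 0: (-4, 5, -7) → (4, 5, -7); (1, 1, -6) → (-1, 1, -6)
T6 reflect across z = 0: (4, 5, -7) → (4, 5, 7); (-1, 1, -6) → (-1, 1, 6)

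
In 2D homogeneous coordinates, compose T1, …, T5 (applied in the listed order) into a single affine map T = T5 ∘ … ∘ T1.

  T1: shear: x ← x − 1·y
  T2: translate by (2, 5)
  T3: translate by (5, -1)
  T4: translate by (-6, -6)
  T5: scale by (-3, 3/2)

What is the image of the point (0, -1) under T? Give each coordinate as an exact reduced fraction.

T1 shear: x ← x − 1·y: (0, -1) → (1, -1)
T2 translate by (2, 5): (1, -1) → (3, 4)
T3 translate by (5, -1): (3, 4) → (8, 3)
T4 translate by (-6, -6): (8, 3) → (2, -3)
T5 scale by (-3, 3/2): (2, -3) → (-6, -9/2)

T(p) = (-6, -9/2)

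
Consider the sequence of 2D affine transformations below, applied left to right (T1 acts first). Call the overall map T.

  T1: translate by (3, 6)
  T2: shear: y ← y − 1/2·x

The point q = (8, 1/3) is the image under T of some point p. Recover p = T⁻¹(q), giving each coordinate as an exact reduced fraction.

T1 = [1 0 3; 0 1 6; 0 0 1]
T2·T1 = [1 0 3; -1/2 1 9/2; 0 0 1]
det M = 1; M⁻¹ = [1 0 -3; 1/2 1 -6; 0 0 1]
M⁻¹ · (8, 1/3)ᵀ = (5, -5/3)ᵀ

p = (5, -5/3)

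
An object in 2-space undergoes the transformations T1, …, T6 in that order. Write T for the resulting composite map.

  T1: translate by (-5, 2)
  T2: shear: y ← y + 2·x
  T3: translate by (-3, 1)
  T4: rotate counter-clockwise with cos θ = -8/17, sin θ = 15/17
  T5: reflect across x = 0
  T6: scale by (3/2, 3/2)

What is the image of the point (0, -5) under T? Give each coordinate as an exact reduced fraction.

T1 translate by (-5, 2): (0, -5) → (-5, -3)
T2 shear: y ← y + 2·x: (-5, -3) → (-5, -13)
T3 translate by (-3, 1): (-5, -13) → (-8, -12)
T4 rotate counter-clockwise with cos θ = -8/17, sin θ = 15/17: (-8, -12) → (244/17, -24/17)
T5 reflect across x = 0: (244/17, -24/17) → (-244/17, -24/17)
T6 scale by (3/2, 3/2): (-244/17, -24/17) → (-366/17, -36/17)

T(p) = (-366/17, -36/17)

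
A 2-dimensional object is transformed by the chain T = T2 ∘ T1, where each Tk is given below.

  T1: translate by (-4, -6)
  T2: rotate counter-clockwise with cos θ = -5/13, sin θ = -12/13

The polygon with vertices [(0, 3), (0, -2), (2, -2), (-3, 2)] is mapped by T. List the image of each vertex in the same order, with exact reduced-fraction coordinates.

T1 translate by (-4, -6): (0, 3) → (-4, -3); (0, -2) → (-4, -8); (2, -2) → (-2, -8); (-3, 2) → (-7, -4)
T2 rotate counter-clockwise with cos θ = -5/13, sin θ = -12/13: (-4, -3) → (-16/13, 63/13); (-4, -8) → (-76/13, 88/13); (-2, -8) → (-86/13, 64/13); (-7, -4) → (-1, 8)

image vertices: (-16/13, 63/13), (-76/13, 88/13), (-86/13, 64/13), (-1, 8)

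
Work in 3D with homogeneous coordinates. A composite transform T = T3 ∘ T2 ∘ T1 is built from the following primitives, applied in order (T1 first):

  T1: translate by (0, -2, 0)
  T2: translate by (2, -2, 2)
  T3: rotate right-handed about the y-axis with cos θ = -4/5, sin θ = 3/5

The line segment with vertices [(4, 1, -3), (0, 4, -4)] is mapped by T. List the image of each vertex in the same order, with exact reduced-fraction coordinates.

T1 translate by (0, -2, 0): (4, 1, -3) → (4, -1, -3); (0, 4, -4) → (0, 2, -4)
T2 translate by (2, -2, 2): (4, -1, -3) → (6, -3, -1); (0, 2, -4) → (2, 0, -2)
T3 rotate right-handed about the y-axis with cos θ = -4/5, sin θ = 3/5: (6, -3, -1) → (-27/5, -3, -14/5); (2, 0, -2) → (-14/5, 0, 2/5)

image vertices: (-27/5, -3, -14/5), (-14/5, 0, 2/5)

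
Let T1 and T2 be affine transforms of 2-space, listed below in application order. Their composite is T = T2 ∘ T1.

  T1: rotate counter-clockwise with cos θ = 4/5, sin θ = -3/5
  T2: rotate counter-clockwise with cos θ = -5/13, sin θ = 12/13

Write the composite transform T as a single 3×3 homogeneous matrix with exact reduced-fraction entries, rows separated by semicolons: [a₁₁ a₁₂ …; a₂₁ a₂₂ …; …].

T1 = [4/5 3/5 0; -3/5 4/5 0; 0 0 1]
T2·T1 = [16/65 -63/65 0; 63/65 16/65 0; 0 0 1]

T = [16/65 -63/65 0; 63/65 16/65 0; 0 0 1]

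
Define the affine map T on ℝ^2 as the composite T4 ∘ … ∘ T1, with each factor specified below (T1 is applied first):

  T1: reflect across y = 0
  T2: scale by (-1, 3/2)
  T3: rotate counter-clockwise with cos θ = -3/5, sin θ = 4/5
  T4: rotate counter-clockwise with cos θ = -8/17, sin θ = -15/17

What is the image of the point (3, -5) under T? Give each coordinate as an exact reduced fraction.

T1 reflect across y = 0: (3, -5) → (3, 5)
T2 scale by (-1, 3/2): (3, 5) → (-3, 15/2)
T3 rotate counter-clockwise with cos θ = -3/5, sin θ = 4/5: (-3, 15/2) → (-21/5, -69/10)
T4 rotate counter-clockwise with cos θ = -8/17, sin θ = -15/17: (-21/5, -69/10) → (-699/170, 591/85)

T(p) = (-699/170, 591/85)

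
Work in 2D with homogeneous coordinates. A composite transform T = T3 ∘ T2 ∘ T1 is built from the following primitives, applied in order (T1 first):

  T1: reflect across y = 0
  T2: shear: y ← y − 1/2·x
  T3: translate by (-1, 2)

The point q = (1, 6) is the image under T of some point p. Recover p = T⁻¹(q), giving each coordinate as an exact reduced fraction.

p = (2, -5)

T1 = [1 0 0; 0 -1 0; 0 0 1]
T2·T1 = [1 0 0; -1/2 -1 0; 0 0 1]
T3·…·T1 = [1 0 -1; -1/2 -1 2; 0 0 1]
det M = -1; M⁻¹ = [1 0 1; -1/2 -1 3/2; 0 0 1]
M⁻¹ · (1, 6)ᵀ = (2, -5)ᵀ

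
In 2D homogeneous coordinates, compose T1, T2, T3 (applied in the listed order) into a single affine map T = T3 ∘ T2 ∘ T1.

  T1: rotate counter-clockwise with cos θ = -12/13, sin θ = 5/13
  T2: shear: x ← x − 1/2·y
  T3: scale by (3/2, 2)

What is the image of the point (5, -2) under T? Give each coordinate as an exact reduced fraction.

T1 rotate counter-clockwise with cos θ = -12/13, sin θ = 5/13: (5, -2) → (-50/13, 49/13)
T2 shear: x ← x − 1/2·y: (-50/13, 49/13) → (-149/26, 49/13)
T3 scale by (3/2, 2): (-149/26, 49/13) → (-447/52, 98/13)

T(p) = (-447/52, 98/13)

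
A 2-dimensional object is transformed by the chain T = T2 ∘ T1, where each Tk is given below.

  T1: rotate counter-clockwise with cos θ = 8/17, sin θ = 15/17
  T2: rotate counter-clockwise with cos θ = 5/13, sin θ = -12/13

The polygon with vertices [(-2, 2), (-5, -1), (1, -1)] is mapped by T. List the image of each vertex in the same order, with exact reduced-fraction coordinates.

T1 rotate counter-clockwise with cos θ = 8/17, sin θ = 15/17: (-2, 2) → (-46/17, -14/17); (-5, -1) → (-25/17, -83/17); (1, -1) → (23/17, 7/17)
T2 rotate counter-clockwise with cos θ = 5/13, sin θ = -12/13: (-46/17, -14/17) → (-398/221, 482/221); (-25/17, -83/17) → (-1121/221, -115/221); (23/17, 7/17) → (199/221, -241/221)

image vertices: (-398/221, 482/221), (-1121/221, -115/221), (199/221, -241/221)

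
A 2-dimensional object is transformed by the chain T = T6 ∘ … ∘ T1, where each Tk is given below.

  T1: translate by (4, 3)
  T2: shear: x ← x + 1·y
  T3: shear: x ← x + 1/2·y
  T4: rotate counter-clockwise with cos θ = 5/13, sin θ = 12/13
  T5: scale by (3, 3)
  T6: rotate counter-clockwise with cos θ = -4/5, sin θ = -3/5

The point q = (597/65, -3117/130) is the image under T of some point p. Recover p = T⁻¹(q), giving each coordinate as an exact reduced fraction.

p = (3, -2)

T1 = [1 0 4; 0 1 3; 0 0 1]
T2·T1 = [1 1 7; 0 1 3; 0 0 1]
T3·…·T1 = [1 3/2 17/2; 0 1 3; 0 0 1]
T4·…·T1 = [5/13 -9/26 1/2; 12/13 23/13 9; 0 0 1]
T5·…·T1 = [15/13 -27/26 3/2; 36/13 69/13 27; 0 0 1]
T6·…·T1 = [48/65 261/65 15; -189/65 -471/130 -45/2; 0 0 1]
det M = 9; M⁻¹ = [-157/390 -29/65 -4; 21/65 16/195 -3; 0 0 1]
M⁻¹ · (597/65, -3117/130)ᵀ = (3, -2)ᵀ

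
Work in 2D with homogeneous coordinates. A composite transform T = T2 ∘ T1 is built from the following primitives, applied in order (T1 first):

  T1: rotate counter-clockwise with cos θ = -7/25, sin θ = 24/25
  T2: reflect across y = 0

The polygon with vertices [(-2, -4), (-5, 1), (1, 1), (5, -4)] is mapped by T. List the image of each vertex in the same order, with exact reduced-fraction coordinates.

image vertices: (22/5, 4/5), (11/25, 127/25), (-31/25, -17/25), (61/25, -148/25)

T1 rotate counter-clockwise with cos θ = -7/25, sin θ = 24/25: (-2, -4) → (22/5, -4/5); (-5, 1) → (11/25, -127/25); (1, 1) → (-31/25, 17/25); (5, -4) → (61/25, 148/25)
T2 reflect across y = 0: (22/5, -4/5) → (22/5, 4/5); (11/25, -127/25) → (11/25, 127/25); (-31/25, 17/25) → (-31/25, -17/25); (61/25, 148/25) → (61/25, -148/25)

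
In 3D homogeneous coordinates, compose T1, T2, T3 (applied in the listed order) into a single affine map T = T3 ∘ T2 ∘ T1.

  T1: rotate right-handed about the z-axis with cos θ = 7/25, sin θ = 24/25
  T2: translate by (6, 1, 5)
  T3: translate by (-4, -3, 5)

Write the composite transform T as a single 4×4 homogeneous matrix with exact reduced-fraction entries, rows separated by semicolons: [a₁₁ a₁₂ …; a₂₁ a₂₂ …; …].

T1 = [7/25 -24/25 0 0; 24/25 7/25 0 0; 0 0 1 0; 0 0 0 1]
T2·T1 = [7/25 -24/25 0 6; 24/25 7/25 0 1; 0 0 1 5; 0 0 0 1]
T3·…·T1 = [7/25 -24/25 0 2; 24/25 7/25 0 -2; 0 0 1 10; 0 0 0 1]

T = [7/25 -24/25 0 2; 24/25 7/25 0 -2; 0 0 1 10; 0 0 0 1]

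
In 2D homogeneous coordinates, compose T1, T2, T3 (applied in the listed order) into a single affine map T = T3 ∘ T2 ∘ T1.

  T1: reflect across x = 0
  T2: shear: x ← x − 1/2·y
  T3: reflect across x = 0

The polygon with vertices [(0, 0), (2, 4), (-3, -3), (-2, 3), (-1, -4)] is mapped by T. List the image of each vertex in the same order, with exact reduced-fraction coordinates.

T1 reflect across x = 0: (0, 0) → (0, 0); (2, 4) → (-2, 4); (-3, -3) → (3, -3); (-2, 3) → (2, 3); (-1, -4) → (1, -4)
T2 shear: x ← x − 1/2·y: (0, 0) → (0, 0); (-2, 4) → (-4, 4); (3, -3) → (9/2, -3); (2, 3) → (1/2, 3); (1, -4) → (3, -4)
T3 reflect across x = 0: (0, 0) → (0, 0); (-4, 4) → (4, 4); (9/2, -3) → (-9/2, -3); (1/2, 3) → (-1/2, 3); (3, -4) → (-3, -4)

image vertices: (0, 0), (4, 4), (-9/2, -3), (-1/2, 3), (-3, -4)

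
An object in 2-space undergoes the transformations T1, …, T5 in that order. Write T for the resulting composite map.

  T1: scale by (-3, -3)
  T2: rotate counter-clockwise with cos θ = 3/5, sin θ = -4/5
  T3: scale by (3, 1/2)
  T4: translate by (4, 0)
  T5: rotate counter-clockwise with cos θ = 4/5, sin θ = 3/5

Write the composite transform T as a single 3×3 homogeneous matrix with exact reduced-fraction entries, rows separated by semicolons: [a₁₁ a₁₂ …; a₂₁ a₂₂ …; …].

T1 = [-3 0 0; 0 -3 0; 0 0 1]
T2·T1 = [-9/5 -12/5 0; 12/5 -9/5 0; 0 0 1]
T3·…·T1 = [-27/5 -36/5 0; 6/5 -9/10 0; 0 0 1]
T4·…·T1 = [-27/5 -36/5 4; 6/5 -9/10 0; 0 0 1]
T5·…·T1 = [-126/25 -261/50 16/5; -57/25 -126/25 12/5; 0 0 1]

T = [-126/25 -261/50 16/5; -57/25 -126/25 12/5; 0 0 1]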